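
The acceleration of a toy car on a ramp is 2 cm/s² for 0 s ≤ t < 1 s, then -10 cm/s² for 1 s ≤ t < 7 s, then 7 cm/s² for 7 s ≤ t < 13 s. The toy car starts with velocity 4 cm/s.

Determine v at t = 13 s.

-12 cm/s

Δv equals the area under the a-t graph; then v = v₀ + Δv.
0–1 s: 2 × 1 = 2 cm/s
1–7 s: -10 × 6 = -60 cm/s
7–13 s: 7 × 6 = 42 cm/s
Δv = -16 cm/s, so v(13) = 4 + (-16) = -12 cm/s.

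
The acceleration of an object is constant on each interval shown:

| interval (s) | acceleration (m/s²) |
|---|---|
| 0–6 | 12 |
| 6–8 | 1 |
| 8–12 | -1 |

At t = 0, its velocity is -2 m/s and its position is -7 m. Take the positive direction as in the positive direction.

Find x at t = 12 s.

619 m

On each constant-a segment, Δv = aΔt and Δx = v₀Δt + ½aΔt²; chain segment to segment.
0–6 s: v starts -2 m/s; Δx = -2·6 + ½·12·6² = 204 m; v ends 70 m/s.
6–8 s: v starts 70 m/s; Δx = 70·2 + ½·1·2² = 142 m; v ends 72 m/s.
8–12 s: v starts 72 m/s; Δx = 72·4 + ½·-1·4² = 280 m; v ends 68 m/s.
x(12) = -7 + Σ Δx = 619 m.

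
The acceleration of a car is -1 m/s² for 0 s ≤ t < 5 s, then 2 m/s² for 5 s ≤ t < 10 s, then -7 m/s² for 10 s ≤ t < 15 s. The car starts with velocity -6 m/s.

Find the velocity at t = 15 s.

-36 m/s

Δv equals the area under the a-t graph; then v = v₀ + Δv.
0–5 s: -1 × 5 = -5 m/s
5–10 s: 2 × 5 = 10 m/s
10–15 s: -7 × 5 = -35 m/s
Δv = -30 m/s, so v(15) = -6 + (-30) = -36 m/s.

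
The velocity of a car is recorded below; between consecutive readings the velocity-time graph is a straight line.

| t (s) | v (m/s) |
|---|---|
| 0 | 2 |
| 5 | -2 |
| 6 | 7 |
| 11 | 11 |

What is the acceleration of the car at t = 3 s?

-0.8 m/s²

Acceleration is the slope of the v-t graph on 0–5 s: (-2 − 2)/(5 − 0) = -0.8 m/s².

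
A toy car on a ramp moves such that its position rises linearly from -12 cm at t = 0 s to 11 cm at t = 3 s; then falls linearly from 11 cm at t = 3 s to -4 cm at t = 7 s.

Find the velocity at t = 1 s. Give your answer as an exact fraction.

Velocity is the slope of the x-t graph on 0–3 s: (11 − -12)/(3 − 0) = 23/3 cm/s.

23/3 cm/s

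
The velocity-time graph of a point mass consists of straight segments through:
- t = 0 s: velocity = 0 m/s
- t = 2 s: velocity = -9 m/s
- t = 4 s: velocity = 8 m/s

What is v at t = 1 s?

-4.5 m/s

On 0–2 s the graph is linear from 0 to -9 m/s: v(1) = 0 + (-9 − 0)·(1 − 0)/(2 − 0) = -4.5 m/s.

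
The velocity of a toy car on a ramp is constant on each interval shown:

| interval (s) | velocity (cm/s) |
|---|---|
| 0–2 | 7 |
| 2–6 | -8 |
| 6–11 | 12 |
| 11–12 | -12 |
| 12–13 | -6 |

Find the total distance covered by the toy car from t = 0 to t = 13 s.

Total distance travelled is ∫|v| dt — sum the magnitudes of each area piece.
0–2 s: |7| × 2 = 14 cm
2–6 s: |-8| × 4 = 32 cm
6–11 s: |12| × 5 = 60 cm
11–12 s: |-12| × 1 = 12 cm
12–13 s: |-6| × 1 = 6 cm
Total distance = 124 cm

124 cm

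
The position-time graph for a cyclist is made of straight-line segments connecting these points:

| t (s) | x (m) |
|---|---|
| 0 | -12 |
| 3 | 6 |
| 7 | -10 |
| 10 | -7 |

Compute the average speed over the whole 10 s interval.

Average speed = (total path length)/(elapsed time); on a piecewise-linear x-t graph the path length is Σ|Δx|.
0–3 s: |Δx| = |6 − -12| = 18 m
3–7 s: |Δx| = |-10 − 6| = 16 m
7–10 s: |Δx| = |-7 − -10| = 3 m
Total path = 37 m; average speed = 37/10 = 3.7 m/s.

3.7 m/s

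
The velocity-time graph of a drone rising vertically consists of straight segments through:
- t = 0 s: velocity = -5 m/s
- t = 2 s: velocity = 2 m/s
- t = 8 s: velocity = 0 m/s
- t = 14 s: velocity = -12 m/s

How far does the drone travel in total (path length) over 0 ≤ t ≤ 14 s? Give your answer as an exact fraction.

323/7 m

Distance (not displacement) is the total path length: add the absolute areas under v-t.
0–2 s: v = 0 at t = 10/7 s; triangle areas 25/7 + 4/7 = 29/7 m
2–8 s: |½(2 + 0)(6)| = 6 m
8–14 s: |½(0 + -12)(6)| = 36 m
Total distance = 323/7 m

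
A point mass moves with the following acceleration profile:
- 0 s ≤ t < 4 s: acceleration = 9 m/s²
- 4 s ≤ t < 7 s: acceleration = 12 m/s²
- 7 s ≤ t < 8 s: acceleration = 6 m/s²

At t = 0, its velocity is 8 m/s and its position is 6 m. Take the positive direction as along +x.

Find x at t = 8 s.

On each constant-a segment, Δv = aΔt and Δx = v₀Δt + ½aΔt²; chain segment to segment.
0–4 s: v starts 8 m/s; Δx = 8·4 + ½·9·4² = 104 m; v ends 44 m/s.
4–7 s: v starts 44 m/s; Δx = 44·3 + ½·12·3² = 186 m; v ends 80 m/s.
7–8 s: v starts 80 m/s; Δx = 80·1 + ½·6·1² = 83 m; v ends 86 m/s.
x(8) = 6 + Σ Δx = 379 m.

379 m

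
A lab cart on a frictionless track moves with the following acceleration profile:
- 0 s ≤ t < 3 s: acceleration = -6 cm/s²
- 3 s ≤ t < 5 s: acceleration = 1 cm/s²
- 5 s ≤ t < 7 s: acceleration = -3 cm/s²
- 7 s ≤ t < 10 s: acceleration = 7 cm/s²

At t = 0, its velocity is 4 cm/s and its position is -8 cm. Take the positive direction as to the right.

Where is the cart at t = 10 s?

-101.5 cm

On each constant-a segment, Δv = aΔt and Δx = v₀Δt + ½aΔt²; chain segment to segment.
0–3 s: v starts 4 cm/s; Δx = 4·3 + ½·-6·3² = -15 cm; v ends -14 cm/s.
3–5 s: v starts -14 cm/s; Δx = -14·2 + ½·1·2² = -26 cm; v ends -12 cm/s.
5–7 s: v starts -12 cm/s; Δx = -12·2 + ½·-3·2² = -30 cm; v ends -18 cm/s.
7–10 s: v starts -18 cm/s; Δx = -18·3 + ½·7·3² = -22.5 cm; v ends 3 cm/s.
x(10) = -8 + Σ Δx = -101.5 cm.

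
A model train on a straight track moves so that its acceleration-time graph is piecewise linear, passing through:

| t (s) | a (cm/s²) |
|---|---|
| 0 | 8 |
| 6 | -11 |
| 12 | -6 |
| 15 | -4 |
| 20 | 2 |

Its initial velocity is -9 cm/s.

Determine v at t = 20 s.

Δv equals the area under the a-t graph; then v = v₀ + Δv.
0–6 s: ½(8 + -11)(6) = -9 cm/s
6–12 s: ½(-11 + -6)(6) = -51 cm/s
12–15 s: ½(-6 + -4)(3) = -15 cm/s
15–20 s: ½(-4 + 2)(5) = -5 cm/s
Δv = -80 cm/s, so v(20) = -9 + (-80) = -89 cm/s.

-89 cm/s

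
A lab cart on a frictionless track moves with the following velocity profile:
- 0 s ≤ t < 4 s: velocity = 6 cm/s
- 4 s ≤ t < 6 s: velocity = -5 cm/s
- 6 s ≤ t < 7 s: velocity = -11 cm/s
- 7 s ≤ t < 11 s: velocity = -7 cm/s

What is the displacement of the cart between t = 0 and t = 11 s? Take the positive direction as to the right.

-25 cm

Displacement is the signed area under the v-t curve.
0–4 s: 6 × 4 = 24 cm
4–6 s: -5 × 2 = -10 cm
6–7 s: -11 × 1 = -11 cm
7–11 s: -7 × 4 = -28 cm
Net displacement = -25 cm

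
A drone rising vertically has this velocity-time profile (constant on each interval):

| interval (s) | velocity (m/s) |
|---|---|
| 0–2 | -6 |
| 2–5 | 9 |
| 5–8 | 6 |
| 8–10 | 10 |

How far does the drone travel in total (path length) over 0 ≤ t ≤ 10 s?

77 m

Distance (not displacement) is the total path length: add the absolute areas under v-t.
0–2 s: |-6| × 2 = 12 m
2–5 s: |9| × 3 = 27 m
5–8 s: |6| × 3 = 18 m
8–10 s: |10| × 2 = 20 m
Total distance = 77 m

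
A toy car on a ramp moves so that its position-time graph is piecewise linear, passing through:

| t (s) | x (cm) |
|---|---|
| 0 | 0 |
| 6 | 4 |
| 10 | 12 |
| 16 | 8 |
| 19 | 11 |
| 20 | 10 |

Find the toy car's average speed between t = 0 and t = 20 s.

1 cm/s

Average speed = (total path length)/(elapsed time); on a piecewise-linear x-t graph the path length is Σ|Δx|.
0–6 s: |Δx| = |4 − 0| = 4 cm
6–10 s: |Δx| = |12 − 4| = 8 cm
10–16 s: |Δx| = |8 − 12| = 4 cm
16–19 s: |Δx| = |11 − 8| = 3 cm
19–20 s: |Δx| = |10 − 11| = 1 cm
Total path = 20 cm; average speed = 20/20 = 1 cm/s.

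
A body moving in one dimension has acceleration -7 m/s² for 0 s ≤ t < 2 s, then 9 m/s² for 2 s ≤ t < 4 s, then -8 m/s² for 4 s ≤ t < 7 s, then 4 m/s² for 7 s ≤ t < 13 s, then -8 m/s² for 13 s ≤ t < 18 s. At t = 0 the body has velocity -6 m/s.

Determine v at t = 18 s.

-42 m/s

Δv equals the area under the a-t graph; then v = v₀ + Δv.
0–2 s: -7 × 2 = -14 m/s
2–4 s: 9 × 2 = 18 m/s
4–7 s: -8 × 3 = -24 m/s
7–13 s: 4 × 6 = 24 m/s
13–18 s: -8 × 5 = -40 m/s
Δv = -36 m/s, so v(18) = -6 + (-36) = -42 m/s.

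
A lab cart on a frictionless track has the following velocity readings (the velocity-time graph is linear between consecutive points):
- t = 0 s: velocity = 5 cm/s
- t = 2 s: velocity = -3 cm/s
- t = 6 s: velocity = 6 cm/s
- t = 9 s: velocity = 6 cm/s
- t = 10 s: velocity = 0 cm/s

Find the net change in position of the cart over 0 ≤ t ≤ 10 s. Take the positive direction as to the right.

Displacement is the signed area under the v-t curve.
0–2 s: ½(5 + -3)(2) = 2 cm
2–6 s: ½(-3 + 6)(4) = 6 cm
6–9 s: 6 × 3 = 18 cm
9–10 s: ½(6 + 0)(1) = 3 cm
Net displacement = 29 cm

29 cm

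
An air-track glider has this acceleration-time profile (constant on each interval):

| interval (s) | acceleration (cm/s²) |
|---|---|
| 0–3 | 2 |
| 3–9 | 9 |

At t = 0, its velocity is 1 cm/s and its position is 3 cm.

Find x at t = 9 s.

On each constant-a segment, Δv = aΔt and Δx = v₀Δt + ½aΔt²; chain segment to segment.
0–3 s: v starts 1 cm/s; Δx = 1·3 + ½·2·3² = 12 cm; v ends 7 cm/s.
3–9 s: v starts 7 cm/s; Δx = 7·6 + ½·9·6² = 204 cm; v ends 61 cm/s.
x(9) = 3 + Σ Δx = 219 cm.

219 cm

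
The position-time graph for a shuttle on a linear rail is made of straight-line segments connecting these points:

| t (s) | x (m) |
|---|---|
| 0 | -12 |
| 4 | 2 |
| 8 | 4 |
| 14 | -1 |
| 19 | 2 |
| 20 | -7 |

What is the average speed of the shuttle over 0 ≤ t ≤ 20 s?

Average speed = (total path length)/(elapsed time); on a piecewise-linear x-t graph the path length is Σ|Δx|.
0–4 s: |Δx| = |2 − -12| = 14 m
4–8 s: |Δx| = |4 − 2| = 2 m
8–14 s: |Δx| = |-1 − 4| = 5 m
14–19 s: |Δx| = |2 − -1| = 3 m
19–20 s: |Δx| = |-7 − 2| = 9 m
Total path = 33 m; average speed = 33/20 = 1.65 m/s.

1.65 m/s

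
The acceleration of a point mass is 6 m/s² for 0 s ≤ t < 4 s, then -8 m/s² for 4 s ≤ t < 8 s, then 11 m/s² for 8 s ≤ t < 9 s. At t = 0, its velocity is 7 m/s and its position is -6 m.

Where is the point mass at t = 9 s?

134.5 m

On each constant-a segment, Δv = aΔt and Δx = v₀Δt + ½aΔt²; chain segment to segment.
0–4 s: v starts 7 m/s; Δx = 7·4 + ½·6·4² = 76 m; v ends 31 m/s.
4–8 s: v starts 31 m/s; Δx = 31·4 + ½·-8·4² = 60 m; v ends -1 m/s.
8–9 s: v starts -1 m/s; Δx = -1·1 + ½·11·1² = 4.5 m; v ends 10 m/s.
x(9) = -6 + Σ Δx = 134.5 m.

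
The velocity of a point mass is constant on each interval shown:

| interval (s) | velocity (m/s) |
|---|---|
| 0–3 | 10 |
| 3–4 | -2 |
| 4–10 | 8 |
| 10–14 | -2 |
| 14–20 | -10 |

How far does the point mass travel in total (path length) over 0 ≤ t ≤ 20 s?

Distance (not displacement) is the total path length: add the absolute areas under v-t.
0–3 s: |10| × 3 = 30 m
3–4 s: |-2| × 1 = 2 m
4–10 s: |8| × 6 = 48 m
10–14 s: |-2| × 4 = 8 m
14–20 s: |-10| × 6 = 60 m
Total distance = 148 m

148 m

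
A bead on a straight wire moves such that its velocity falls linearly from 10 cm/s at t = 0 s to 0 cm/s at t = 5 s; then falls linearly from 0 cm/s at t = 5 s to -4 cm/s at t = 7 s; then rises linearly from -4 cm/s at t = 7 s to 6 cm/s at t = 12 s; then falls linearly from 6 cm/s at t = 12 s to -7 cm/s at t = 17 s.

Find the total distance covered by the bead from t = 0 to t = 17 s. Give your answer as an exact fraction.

1517/26 cm

Total distance travelled is ∫|v| dt — sum the magnitudes of each area piece.
0–5 s: |½(10 + 0)(5)| = 25 cm
5–7 s: |½(0 + -4)(2)| = 4 cm
7–12 s: v = 0 at t = 9 s; triangle areas 4 + 9 = 13 cm
12–17 s: v = 0 at t = 186/13 s; triangle areas 90/13 + 245/26 = 425/26 cm
Total distance = 1517/26 cm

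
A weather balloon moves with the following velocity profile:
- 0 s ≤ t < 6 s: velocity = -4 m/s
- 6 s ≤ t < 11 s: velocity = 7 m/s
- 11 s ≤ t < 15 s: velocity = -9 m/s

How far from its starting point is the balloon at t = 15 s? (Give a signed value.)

-25 m

Net displacement equals the area under the velocity-time graph (areas below the axis count negative).
0–6 s: -4 × 6 = -24 m
6–11 s: 7 × 5 = 35 m
11–15 s: -9 × 4 = -36 m
Net displacement = -25 m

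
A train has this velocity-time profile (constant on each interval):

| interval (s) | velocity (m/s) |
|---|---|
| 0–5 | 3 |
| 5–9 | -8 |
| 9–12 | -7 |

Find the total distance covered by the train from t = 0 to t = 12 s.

68 m

Total distance travelled is ∫|v| dt — sum the magnitudes of each area piece.
0–5 s: |3| × 5 = 15 m
5–9 s: |-8| × 4 = 32 m
9–12 s: |-7| × 3 = 21 m
Total distance = 68 m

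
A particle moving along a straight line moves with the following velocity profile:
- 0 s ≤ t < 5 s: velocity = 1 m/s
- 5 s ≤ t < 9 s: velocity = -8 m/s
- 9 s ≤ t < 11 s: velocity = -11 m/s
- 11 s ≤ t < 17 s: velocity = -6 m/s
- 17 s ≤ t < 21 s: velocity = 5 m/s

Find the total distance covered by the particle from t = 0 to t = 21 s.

115 m

Total distance travelled is ∫|v| dt — sum the magnitudes of each area piece.
0–5 s: |1| × 5 = 5 m
5–9 s: |-8| × 4 = 32 m
9–11 s: |-11| × 2 = 22 m
11–17 s: |-6| × 6 = 36 m
17–21 s: |5| × 4 = 20 m
Total distance = 115 m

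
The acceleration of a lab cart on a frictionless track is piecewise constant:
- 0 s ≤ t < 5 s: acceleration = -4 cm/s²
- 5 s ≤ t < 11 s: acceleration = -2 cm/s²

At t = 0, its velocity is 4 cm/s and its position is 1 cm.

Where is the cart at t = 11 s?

-161 cm

On each constant-a segment, Δv = aΔt and Δx = v₀Δt + ½aΔt²; chain segment to segment.
0–5 s: v starts 4 cm/s; Δx = 4·5 + ½·-4·5² = -30 cm; v ends -16 cm/s.
5–11 s: v starts -16 cm/s; Δx = -16·6 + ½·-2·6² = -132 cm; v ends -28 cm/s.
x(11) = 1 + Σ Δx = -161 cm.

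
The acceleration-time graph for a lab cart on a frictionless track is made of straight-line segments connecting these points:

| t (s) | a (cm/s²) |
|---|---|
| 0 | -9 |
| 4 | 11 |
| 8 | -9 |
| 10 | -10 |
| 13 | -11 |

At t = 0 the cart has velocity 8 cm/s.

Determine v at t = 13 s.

Δv equals the area under the a-t graph; then v = v₀ + Δv.
0–4 s: ½(-9 + 11)(4) = 4 cm/s
4–8 s: ½(11 + -9)(4) = 4 cm/s
8–10 s: ½(-9 + -10)(2) = -19 cm/s
10–13 s: ½(-10 + -11)(3) = -31.5 cm/s
Δv = -42.5 cm/s, so v(13) = 8 + (-42.5) = -34.5 cm/s.

-34.5 cm/s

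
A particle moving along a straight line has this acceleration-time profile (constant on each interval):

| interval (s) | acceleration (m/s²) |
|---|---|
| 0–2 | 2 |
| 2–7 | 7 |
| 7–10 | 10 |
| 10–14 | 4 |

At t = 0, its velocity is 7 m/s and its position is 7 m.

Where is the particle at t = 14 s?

On each constant-a segment, Δv = aΔt and Δx = v₀Δt + ½aΔt²; chain segment to segment.
0–2 s: v starts 7 m/s; Δx = 7·2 + ½·2·2² = 18 m; v ends 11 m/s.
2–7 s: v starts 11 m/s; Δx = 11·5 + ½·7·5² = 142.5 m; v ends 46 m/s.
7–10 s: v starts 46 m/s; Δx = 46·3 + ½·10·3² = 183 m; v ends 76 m/s.
10–14 s: v starts 76 m/s; Δx = 76·4 + ½·4·4² = 336 m; v ends 92 m/s.
x(14) = 7 + Σ Δx = 686.5 m.

686.5 m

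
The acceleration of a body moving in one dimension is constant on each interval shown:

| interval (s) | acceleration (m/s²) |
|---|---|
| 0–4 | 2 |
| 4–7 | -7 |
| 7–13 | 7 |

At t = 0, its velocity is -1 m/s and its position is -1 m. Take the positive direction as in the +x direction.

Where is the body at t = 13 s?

42.5 m

On each constant-a segment, Δv = aΔt and Δx = v₀Δt + ½aΔt²; chain segment to segment.
0–4 s: v starts -1 m/s; Δx = -1·4 + ½·2·4² = 12 m; v ends 7 m/s.
4–7 s: v starts 7 m/s; Δx = 7·3 + ½·-7·3² = -10.5 m; v ends -14 m/s.
7–13 s: v starts -14 m/s; Δx = -14·6 + ½·7·6² = 42 m; v ends 28 m/s.
x(13) = -1 + Σ Δx = 42.5 m.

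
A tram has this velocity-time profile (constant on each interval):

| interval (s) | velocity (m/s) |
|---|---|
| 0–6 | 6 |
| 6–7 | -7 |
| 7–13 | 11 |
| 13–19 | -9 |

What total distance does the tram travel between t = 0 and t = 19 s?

163 m

Total distance travelled is ∫|v| dt — sum the magnitudes of each area piece.
0–6 s: |6| × 6 = 36 m
6–7 s: |-7| × 1 = 7 m
7–13 s: |11| × 6 = 66 m
13–19 s: |-9| × 6 = 54 m
Total distance = 163 m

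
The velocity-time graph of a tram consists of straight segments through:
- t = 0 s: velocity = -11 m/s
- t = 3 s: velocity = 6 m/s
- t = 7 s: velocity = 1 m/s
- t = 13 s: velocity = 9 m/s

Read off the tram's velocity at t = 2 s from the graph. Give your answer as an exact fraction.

On 0–3 s the graph is linear from -11 to 6 m/s: v(2) = -11 + (6 − -11)·(2 − 0)/(3 − 0) = 1/3 m/s.

1/3 m/s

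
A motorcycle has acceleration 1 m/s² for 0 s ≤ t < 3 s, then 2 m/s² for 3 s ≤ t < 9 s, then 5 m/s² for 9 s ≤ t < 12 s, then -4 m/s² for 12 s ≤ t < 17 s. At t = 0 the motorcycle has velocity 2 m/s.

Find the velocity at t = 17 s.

Δv equals the area under the a-t graph; then v = v₀ + Δv.
0–3 s: 1 × 3 = 3 m/s
3–9 s: 2 × 6 = 12 m/s
9–12 s: 5 × 3 = 15 m/s
12–17 s: -4 × 5 = -20 m/s
Δv = 10 m/s, so v(17) = 2 + (10) = 12 m/s.

12 m/s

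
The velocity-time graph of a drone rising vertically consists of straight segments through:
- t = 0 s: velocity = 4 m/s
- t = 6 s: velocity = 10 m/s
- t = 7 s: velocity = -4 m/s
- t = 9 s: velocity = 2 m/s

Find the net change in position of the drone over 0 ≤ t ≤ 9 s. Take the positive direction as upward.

43 m

Net displacement equals the area under the velocity-time graph (areas below the axis count negative).
0–6 s: ½(4 + 10)(6) = 42 m
6–7 s: ½(10 + -4)(1) = 3 m
7–9 s: ½(-4 + 2)(2) = -2 m
Net displacement = 43 m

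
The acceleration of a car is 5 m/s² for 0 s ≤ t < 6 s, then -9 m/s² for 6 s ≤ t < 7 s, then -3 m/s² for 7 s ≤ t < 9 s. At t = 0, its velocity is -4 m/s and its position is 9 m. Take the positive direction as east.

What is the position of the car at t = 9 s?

On each constant-a segment, Δv = aΔt and Δx = v₀Δt + ½aΔt²; chain segment to segment.
0–6 s: v starts -4 m/s; Δx = -4·6 + ½·5·6² = 66 m; v ends 26 m/s.
6–7 s: v starts 26 m/s; Δx = 26·1 + ½·-9·1² = 21.5 m; v ends 17 m/s.
7–9 s: v starts 17 m/s; Δx = 17·2 + ½·-3·2² = 28 m; v ends 11 m/s.
x(9) = 9 + Σ Δx = 124.5 m.

124.5 m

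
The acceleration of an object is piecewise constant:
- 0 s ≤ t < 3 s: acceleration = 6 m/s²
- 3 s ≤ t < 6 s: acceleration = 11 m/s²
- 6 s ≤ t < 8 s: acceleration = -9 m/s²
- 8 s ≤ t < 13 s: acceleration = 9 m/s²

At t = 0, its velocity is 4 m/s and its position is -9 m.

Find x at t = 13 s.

535 m

On each constant-a segment, Δv = aΔt and Δx = v₀Δt + ½aΔt²; chain segment to segment.
0–3 s: v starts 4 m/s; Δx = 4·3 + ½·6·3² = 39 m; v ends 22 m/s.
3–6 s: v starts 22 m/s; Δx = 22·3 + ½·11·3² = 115.5 m; v ends 55 m/s.
6–8 s: v starts 55 m/s; Δx = 55·2 + ½·-9·2² = 92 m; v ends 37 m/s.
8–13 s: v starts 37 m/s; Δx = 37·5 + ½·9·5² = 297.5 m; v ends 82 m/s.
x(13) = -9 + Σ Δx = 535 m.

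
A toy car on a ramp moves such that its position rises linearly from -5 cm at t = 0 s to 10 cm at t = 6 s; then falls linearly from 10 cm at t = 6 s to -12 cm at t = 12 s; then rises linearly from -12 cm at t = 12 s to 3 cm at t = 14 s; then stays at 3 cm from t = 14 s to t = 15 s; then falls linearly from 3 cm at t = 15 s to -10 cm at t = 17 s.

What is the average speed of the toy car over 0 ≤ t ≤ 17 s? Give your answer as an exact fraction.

65/17 cm/s

Average speed = (total path length)/(elapsed time); on a piecewise-linear x-t graph the path length is Σ|Δx|.
0–6 s: |Δx| = |10 − -5| = 15 cm
6–12 s: |Δx| = |-12 − 10| = 22 cm
12–14 s: |Δx| = |3 − -12| = 15 cm
14–15 s: |Δx| = |3 − 3| = 0 cm
15–17 s: |Δx| = |-10 − 3| = 13 cm
Total path = 65 cm; average speed = 65/17 = 65/17 cm/s.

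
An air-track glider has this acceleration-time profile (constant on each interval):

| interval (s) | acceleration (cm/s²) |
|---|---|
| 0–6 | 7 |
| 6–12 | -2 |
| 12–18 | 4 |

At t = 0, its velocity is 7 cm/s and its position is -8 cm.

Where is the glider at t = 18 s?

712 cm

On each constant-a segment, Δv = aΔt and Δx = v₀Δt + ½aΔt²; chain segment to segment.
0–6 s: v starts 7 cm/s; Δx = 7·6 + ½·7·6² = 168 cm; v ends 49 cm/s.
6–12 s: v starts 49 cm/s; Δx = 49·6 + ½·-2·6² = 258 cm; v ends 37 cm/s.
12–18 s: v starts 37 cm/s; Δx = 37·6 + ½·4·6² = 294 cm; v ends 61 cm/s.
x(18) = -8 + Σ Δx = 712 cm.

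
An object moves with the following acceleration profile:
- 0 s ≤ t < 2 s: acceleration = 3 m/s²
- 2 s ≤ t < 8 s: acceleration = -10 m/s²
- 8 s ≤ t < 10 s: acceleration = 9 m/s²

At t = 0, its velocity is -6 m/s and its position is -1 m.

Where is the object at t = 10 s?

On each constant-a segment, Δv = aΔt and Δx = v₀Δt + ½aΔt²; chain segment to segment.
0–2 s: v starts -6 m/s; Δx = -6·2 + ½·3·2² = -6 m; v ends 0 m/s.
2–8 s: v starts 0 m/s; Δx = 0·6 + ½·-10·6² = -180 m; v ends -60 m/s.
8–10 s: v starts -60 m/s; Δx = -60·2 + ½·9·2² = -102 m; v ends -42 m/s.
x(10) = -1 + Σ Δx = -289 m.

-289 m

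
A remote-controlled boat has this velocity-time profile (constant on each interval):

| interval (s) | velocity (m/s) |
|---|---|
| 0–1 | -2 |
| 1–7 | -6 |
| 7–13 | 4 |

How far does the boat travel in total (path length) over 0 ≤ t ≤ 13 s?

62 m

Total distance travelled is ∫|v| dt — sum the magnitudes of each area piece.
0–1 s: |-2| × 1 = 2 m
1–7 s: |-6| × 6 = 36 m
7–13 s: |4| × 6 = 24 m
Total distance = 62 m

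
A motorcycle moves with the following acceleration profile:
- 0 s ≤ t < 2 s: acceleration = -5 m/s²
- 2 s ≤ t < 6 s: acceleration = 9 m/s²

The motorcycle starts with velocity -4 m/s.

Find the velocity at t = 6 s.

22 m/s

Δv equals the area under the a-t graph; then v = v₀ + Δv.
0–2 s: -5 × 2 = -10 m/s
2–6 s: 9 × 4 = 36 m/s
Δv = 26 m/s, so v(6) = -4 + (26) = 22 m/s.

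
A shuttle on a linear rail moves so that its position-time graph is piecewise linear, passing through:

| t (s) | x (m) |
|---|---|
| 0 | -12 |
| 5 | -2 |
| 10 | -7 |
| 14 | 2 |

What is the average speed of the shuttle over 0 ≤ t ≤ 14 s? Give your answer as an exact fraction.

Average speed = (total path length)/(elapsed time); on a piecewise-linear x-t graph the path length is Σ|Δx|.
0–5 s: |Δx| = |-2 − -12| = 10 m
5–10 s: |Δx| = |-7 − -2| = 5 m
10–14 s: |Δx| = |2 − -7| = 9 m
Total path = 24 m; average speed = 24/14 = 12/7 m/s.

12/7 m/s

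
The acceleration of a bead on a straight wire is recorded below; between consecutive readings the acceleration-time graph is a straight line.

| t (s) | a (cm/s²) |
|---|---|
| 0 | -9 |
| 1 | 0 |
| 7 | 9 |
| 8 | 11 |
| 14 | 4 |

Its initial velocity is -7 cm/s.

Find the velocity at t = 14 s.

70.5 cm/s

Δv equals the area under the a-t graph; then v = v₀ + Δv.
0–1 s: ½(-9 + 0)(1) = -4.5 cm/s
1–7 s: ½(0 + 9)(6) = 27 cm/s
7–8 s: ½(9 + 11)(1) = 10 cm/s
8–14 s: ½(11 + 4)(6) = 45 cm/s
Δv = 77.5 cm/s, so v(14) = -7 + (77.5) = 70.5 cm/s.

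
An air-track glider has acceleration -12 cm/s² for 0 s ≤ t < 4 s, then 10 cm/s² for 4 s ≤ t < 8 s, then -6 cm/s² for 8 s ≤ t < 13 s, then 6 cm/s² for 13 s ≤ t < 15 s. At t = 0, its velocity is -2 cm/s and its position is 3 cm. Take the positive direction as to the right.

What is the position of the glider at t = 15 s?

On each constant-a segment, Δv = aΔt and Δx = v₀Δt + ½aΔt²; chain segment to segment.
0–4 s: v starts -2 cm/s; Δx = -2·4 + ½·-12·4² = -104 cm; v ends -50 cm/s.
4–8 s: v starts -50 cm/s; Δx = -50·4 + ½·10·4² = -120 cm; v ends -10 cm/s.
8–13 s: v starts -10 cm/s; Δx = -10·5 + ½·-6·5² = -125 cm; v ends -40 cm/s.
13–15 s: v starts -40 cm/s; Δx = -40·2 + ½·6·2² = -68 cm; v ends -28 cm/s.
x(15) = 3 + Σ Δx = -414 cm.

-414 cm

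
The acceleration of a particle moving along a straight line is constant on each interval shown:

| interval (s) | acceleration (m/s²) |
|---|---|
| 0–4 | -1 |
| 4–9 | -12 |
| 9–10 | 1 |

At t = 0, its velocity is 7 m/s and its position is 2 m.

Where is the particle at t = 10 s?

On each constant-a segment, Δv = aΔt and Δx = v₀Δt + ½aΔt²; chain segment to segment.
0–4 s: v starts 7 m/s; Δx = 7·4 + ½·-1·4² = 20 m; v ends 3 m/s.
4–9 s: v starts 3 m/s; Δx = 3·5 + ½·-12·5² = -135 m; v ends -57 m/s.
9–10 s: v starts -57 m/s; Δx = -57·1 + ½·1·1² = -56.5 m; v ends -56 m/s.
x(10) = 2 + Σ Δx = -169.5 m.

-169.5 m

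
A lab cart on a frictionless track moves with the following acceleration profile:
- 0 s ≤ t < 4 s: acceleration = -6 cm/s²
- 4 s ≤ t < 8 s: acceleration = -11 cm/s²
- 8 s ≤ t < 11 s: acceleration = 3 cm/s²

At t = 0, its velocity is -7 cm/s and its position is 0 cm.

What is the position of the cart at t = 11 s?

On each constant-a segment, Δv = aΔt and Δx = v₀Δt + ½aΔt²; chain segment to segment.
0–4 s: v starts -7 cm/s; Δx = -7·4 + ½·-6·4² = -76 cm; v ends -31 cm/s.
4–8 s: v starts -31 cm/s; Δx = -31·4 + ½·-11·4² = -212 cm; v ends -75 cm/s.
8–11 s: v starts -75 cm/s; Δx = -75·3 + ½·3·3² = -211.5 cm; v ends -66 cm/s.
x(11) = 0 + Σ Δx = -499.5 cm.

-499.5 cm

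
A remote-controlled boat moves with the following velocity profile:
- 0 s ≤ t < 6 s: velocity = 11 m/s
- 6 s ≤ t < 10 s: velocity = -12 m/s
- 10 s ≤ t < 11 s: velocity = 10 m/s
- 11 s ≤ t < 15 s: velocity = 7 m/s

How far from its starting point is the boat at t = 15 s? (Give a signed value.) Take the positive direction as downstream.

Displacement is the signed area under the v-t curve.
0–6 s: 11 × 6 = 66 m
6–10 s: -12 × 4 = -48 m
10–11 s: 10 × 1 = 10 m
11–15 s: 7 × 4 = 28 m
Net displacement = 56 m

56 m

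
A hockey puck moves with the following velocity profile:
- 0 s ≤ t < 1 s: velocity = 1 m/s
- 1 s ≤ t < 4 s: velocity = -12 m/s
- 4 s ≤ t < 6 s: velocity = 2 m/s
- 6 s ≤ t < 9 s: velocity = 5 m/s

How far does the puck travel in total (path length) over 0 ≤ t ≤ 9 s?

Distance (not displacement) is the total path length: add the absolute areas under v-t.
0–1 s: |1| × 1 = 1 m
1–4 s: |-12| × 3 = 36 m
4–6 s: |2| × 2 = 4 m
6–9 s: |5| × 3 = 15 m
Total distance = 56 m

56 m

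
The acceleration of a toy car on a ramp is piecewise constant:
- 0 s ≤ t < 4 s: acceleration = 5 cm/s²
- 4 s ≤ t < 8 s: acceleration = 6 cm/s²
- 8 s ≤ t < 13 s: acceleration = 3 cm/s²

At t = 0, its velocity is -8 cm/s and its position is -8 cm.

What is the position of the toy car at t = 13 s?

313.5 cm

On each constant-a segment, Δv = aΔt and Δx = v₀Δt + ½aΔt²; chain segment to segment.
0–4 s: v starts -8 cm/s; Δx = -8·4 + ½·5·4² = 8 cm; v ends 12 cm/s.
4–8 s: v starts 12 cm/s; Δx = 12·4 + ½·6·4² = 96 cm; v ends 36 cm/s.
8–13 s: v starts 36 cm/s; Δx = 36·5 + ½·3·5² = 217.5 cm; v ends 51 cm/s.
x(13) = -8 + Σ Δx = 313.5 cm.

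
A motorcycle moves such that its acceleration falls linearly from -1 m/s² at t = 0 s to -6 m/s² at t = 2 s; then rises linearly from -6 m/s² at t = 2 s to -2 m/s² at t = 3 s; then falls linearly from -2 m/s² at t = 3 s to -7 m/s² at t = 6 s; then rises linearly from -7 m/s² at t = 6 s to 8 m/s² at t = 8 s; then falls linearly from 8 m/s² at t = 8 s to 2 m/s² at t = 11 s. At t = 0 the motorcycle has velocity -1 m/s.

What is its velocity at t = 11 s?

Δv equals the area under the a-t graph; then v = v₀ + Δv.
0–2 s: ½(-1 + -6)(2) = -7 m/s
2–3 s: ½(-6 + -2)(1) = -4 m/s
3–6 s: ½(-2 + -7)(3) = -13.5 m/s
6–8 s: ½(-7 + 8)(2) = 1 m/s
8–11 s: ½(8 + 2)(3) = 15 m/s
Δv = -8.5 m/s, so v(11) = -1 + (-8.5) = -9.5 m/s.

-9.5 m/s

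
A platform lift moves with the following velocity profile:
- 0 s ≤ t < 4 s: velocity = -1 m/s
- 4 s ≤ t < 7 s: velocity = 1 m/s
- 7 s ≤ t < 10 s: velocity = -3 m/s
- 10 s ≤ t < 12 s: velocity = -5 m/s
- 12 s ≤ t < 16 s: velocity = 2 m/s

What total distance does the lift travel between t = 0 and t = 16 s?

34 m

Total distance travelled is ∫|v| dt — sum the magnitudes of each area piece.
0–4 s: |-1| × 4 = 4 m
4–7 s: |1| × 3 = 3 m
7–10 s: |-3| × 3 = 9 m
10–12 s: |-5| × 2 = 10 m
12–16 s: |2| × 4 = 8 m
Total distance = 34 m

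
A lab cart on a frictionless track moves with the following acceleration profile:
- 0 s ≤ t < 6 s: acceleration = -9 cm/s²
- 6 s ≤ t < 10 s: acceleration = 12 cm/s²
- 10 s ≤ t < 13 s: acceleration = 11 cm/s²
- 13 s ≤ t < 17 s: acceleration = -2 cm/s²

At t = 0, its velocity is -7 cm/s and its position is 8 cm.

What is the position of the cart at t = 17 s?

-269.5 cm

On each constant-a segment, Δv = aΔt and Δx = v₀Δt + ½aΔt²; chain segment to segment.
0–6 s: v starts -7 cm/s; Δx = -7·6 + ½·-9·6² = -204 cm; v ends -61 cm/s.
6–10 s: v starts -61 cm/s; Δx = -61·4 + ½·12·4² = -148 cm; v ends -13 cm/s.
10–13 s: v starts -13 cm/s; Δx = -13·3 + ½·11·3² = 10.5 cm; v ends 20 cm/s.
13–17 s: v starts 20 cm/s; Δx = 20·4 + ½·-2·4² = 64 cm; v ends 12 cm/s.
x(17) = 8 + Σ Δx = -269.5 cm.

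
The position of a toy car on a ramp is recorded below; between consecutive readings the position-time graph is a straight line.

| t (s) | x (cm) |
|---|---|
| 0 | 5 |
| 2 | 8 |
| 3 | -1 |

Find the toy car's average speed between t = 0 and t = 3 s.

4 cm/s

Average speed = (total path length)/(elapsed time); on a piecewise-linear x-t graph the path length is Σ|Δx|.
0–2 s: |Δx| = |8 − 5| = 3 cm
2–3 s: |Δx| = |-1 − 8| = 9 cm
Total path = 12 cm; average speed = 12/3 = 4 cm/s.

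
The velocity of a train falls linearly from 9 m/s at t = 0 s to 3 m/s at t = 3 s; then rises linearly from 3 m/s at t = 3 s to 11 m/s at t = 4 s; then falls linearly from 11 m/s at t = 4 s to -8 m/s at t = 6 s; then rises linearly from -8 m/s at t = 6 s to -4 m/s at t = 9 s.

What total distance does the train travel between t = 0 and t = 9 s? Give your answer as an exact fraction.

1002/19 m

Total distance travelled is ∫|v| dt — sum the magnitudes of each area piece.
0–3 s: |½(9 + 3)(3)| = 18 m
3–4 s: |½(3 + 11)(1)| = 7 m
4–6 s: v = 0 at t = 98/19 s; triangle areas 121/19 + 64/19 = 185/19 m
6–9 s: |½(-8 + -4)(3)| = 18 m
Total distance = 1002/19 m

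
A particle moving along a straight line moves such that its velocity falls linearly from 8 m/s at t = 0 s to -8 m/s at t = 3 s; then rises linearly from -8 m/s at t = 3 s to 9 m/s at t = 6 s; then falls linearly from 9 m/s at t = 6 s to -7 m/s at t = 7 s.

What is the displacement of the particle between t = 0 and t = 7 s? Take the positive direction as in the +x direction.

2.5 m

Displacement is the signed area under the v-t curve.
0–3 s: ½(8 + -8)(3) = 0 m
3–6 s: ½(-8 + 9)(3) = 1.5 m
6–7 s: ½(9 + -7)(1) = 1 m
Net displacement = 2.5 m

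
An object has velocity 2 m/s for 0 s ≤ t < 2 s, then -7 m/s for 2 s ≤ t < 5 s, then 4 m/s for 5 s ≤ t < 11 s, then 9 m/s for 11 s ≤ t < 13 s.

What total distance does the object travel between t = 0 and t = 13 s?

67 m

Distance (not displacement) is the total path length: add the absolute areas under v-t.
0–2 s: |2| × 2 = 4 m
2–5 s: |-7| × 3 = 21 m
5–11 s: |4| × 6 = 24 m
11–13 s: |9| × 2 = 18 m
Total distance = 67 m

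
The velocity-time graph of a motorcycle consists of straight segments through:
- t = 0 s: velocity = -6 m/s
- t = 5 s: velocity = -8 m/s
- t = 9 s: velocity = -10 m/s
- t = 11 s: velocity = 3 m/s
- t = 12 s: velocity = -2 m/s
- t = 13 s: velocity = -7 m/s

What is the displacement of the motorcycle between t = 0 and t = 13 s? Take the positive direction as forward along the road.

-82 m

Displacement is the signed area under the v-t curve.
0–5 s: ½(-6 + -8)(5) = -35 m
5–9 s: ½(-8 + -10)(4) = -36 m
9–11 s: ½(-10 + 3)(2) = -7 m
11–12 s: ½(3 + -2)(1) = 0.5 m
12–13 s: ½(-2 + -7)(1) = -4.5 m
Net displacement = -82 m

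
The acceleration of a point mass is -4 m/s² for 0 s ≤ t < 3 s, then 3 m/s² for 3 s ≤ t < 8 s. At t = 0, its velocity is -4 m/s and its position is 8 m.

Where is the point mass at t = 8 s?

-64.5 m

On each constant-a segment, Δv = aΔt and Δx = v₀Δt + ½aΔt²; chain segment to segment.
0–3 s: v starts -4 m/s; Δx = -4·3 + ½·-4·3² = -30 m; v ends -16 m/s.
3–8 s: v starts -16 m/s; Δx = -16·5 + ½·3·5² = -42.5 m; v ends -1 m/s.
x(8) = 8 + Σ Δx = -64.5 m.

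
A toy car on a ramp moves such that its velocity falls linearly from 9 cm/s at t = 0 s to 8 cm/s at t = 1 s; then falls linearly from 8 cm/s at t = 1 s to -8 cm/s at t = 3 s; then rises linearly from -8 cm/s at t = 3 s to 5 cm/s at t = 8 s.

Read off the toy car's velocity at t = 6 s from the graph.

-0.2 cm/s

On 3–8 s the graph is linear from -8 to 5 cm/s: v(6) = -8 + (5 − -8)·(6 − 3)/(8 − 3) = -0.2 cm/s.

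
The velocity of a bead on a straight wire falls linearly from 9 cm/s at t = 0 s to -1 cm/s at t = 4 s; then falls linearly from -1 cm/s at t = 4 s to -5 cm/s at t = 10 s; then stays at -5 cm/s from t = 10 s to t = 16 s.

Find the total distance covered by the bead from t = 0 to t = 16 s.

64.4 cm

Distance (not displacement) is the total path length: add the absolute areas under v-t.
0–4 s: v = 0 at t = 3.6 s; triangle areas 16.2 + 0.2 = 16.4 cm
4–10 s: |½(-1 + -5)(6)| = 18 cm
10–16 s: |-5| × 6 = 30 cm
Total distance = 64.4 cm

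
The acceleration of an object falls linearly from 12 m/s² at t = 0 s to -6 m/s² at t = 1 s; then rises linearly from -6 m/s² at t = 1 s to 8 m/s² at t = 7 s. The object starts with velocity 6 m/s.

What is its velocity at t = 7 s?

15 m/s

Δv equals the area under the a-t graph; then v = v₀ + Δv.
0–1 s: ½(12 + -6)(1) = 3 m/s
1–7 s: ½(-6 + 8)(6) = 6 m/s
Δv = 9 m/s, so v(7) = 6 + (9) = 15 m/s.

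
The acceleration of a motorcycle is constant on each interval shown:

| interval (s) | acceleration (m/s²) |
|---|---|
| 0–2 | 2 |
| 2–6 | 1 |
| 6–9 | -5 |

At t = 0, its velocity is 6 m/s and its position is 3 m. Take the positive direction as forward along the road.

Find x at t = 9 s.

On each constant-a segment, Δv = aΔt and Δx = v₀Δt + ½aΔt²; chain segment to segment.
0–2 s: v starts 6 m/s; Δx = 6·2 + ½·2·2² = 16 m; v ends 10 m/s.
2–6 s: v starts 10 m/s; Δx = 10·4 + ½·1·4² = 48 m; v ends 14 m/s.
6–9 s: v starts 14 m/s; Δx = 14·3 + ½·-5·3² = 19.5 m; v ends -1 m/s.
x(9) = 3 + Σ Δx = 86.5 m.

86.5 m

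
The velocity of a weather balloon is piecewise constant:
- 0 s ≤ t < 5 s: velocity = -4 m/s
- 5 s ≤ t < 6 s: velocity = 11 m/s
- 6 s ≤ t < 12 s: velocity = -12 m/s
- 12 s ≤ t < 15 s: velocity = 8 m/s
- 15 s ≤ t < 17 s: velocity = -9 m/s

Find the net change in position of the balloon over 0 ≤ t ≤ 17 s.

-75 m

Displacement is the signed area under the v-t curve.
0–5 s: -4 × 5 = -20 m
5–6 s: 11 × 1 = 11 m
6–12 s: -12 × 6 = -72 m
12–15 s: 8 × 3 = 24 m
15–17 s: -9 × 2 = -18 m
Net displacement = -75 m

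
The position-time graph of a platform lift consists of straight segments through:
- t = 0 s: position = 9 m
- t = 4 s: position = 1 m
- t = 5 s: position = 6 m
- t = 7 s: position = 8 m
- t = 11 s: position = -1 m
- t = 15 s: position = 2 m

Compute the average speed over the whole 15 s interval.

1.8 m/s

Average speed = (total path length)/(elapsed time); on a piecewise-linear x-t graph the path length is Σ|Δx|.
0–4 s: |Δx| = |1 − 9| = 8 m
4–5 s: |Δx| = |6 − 1| = 5 m
5–7 s: |Δx| = |8 − 6| = 2 m
7–11 s: |Δx| = |-1 − 8| = 9 m
11–15 s: |Δx| = |2 − -1| = 3 m
Total path = 27 m; average speed = 27/15 = 1.8 m/s.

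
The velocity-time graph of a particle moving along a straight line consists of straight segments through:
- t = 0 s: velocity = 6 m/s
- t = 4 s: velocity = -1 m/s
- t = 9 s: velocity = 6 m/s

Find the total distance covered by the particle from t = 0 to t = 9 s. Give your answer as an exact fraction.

Total distance travelled is ∫|v| dt — sum the magnitudes of each area piece.
0–4 s: v = 0 at t = 24/7 s; triangle areas 72/7 + 2/7 = 74/7 m
4–9 s: v = 0 at t = 33/7 s; triangle areas 5/14 + 90/7 = 185/14 m
Total distance = 333/14 m

333/14 m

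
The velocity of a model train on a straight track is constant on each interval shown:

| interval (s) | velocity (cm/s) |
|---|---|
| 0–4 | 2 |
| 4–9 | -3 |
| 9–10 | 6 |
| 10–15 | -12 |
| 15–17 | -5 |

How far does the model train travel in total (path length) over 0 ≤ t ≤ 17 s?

99 cm

Total distance travelled is ∫|v| dt — sum the magnitudes of each area piece.
0–4 s: |2| × 4 = 8 cm
4–9 s: |-3| × 5 = 15 cm
9–10 s: |6| × 1 = 6 cm
10–15 s: |-12| × 5 = 60 cm
15–17 s: |-5| × 2 = 10 cm
Total distance = 99 cm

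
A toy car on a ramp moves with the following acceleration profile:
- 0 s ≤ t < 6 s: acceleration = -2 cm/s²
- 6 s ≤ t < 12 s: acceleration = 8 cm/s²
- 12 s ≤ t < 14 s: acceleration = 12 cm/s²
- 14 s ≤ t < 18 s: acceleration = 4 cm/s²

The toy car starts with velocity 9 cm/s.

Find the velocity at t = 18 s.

Δv equals the area under the a-t graph; then v = v₀ + Δv.
0–6 s: -2 × 6 = -12 cm/s
6–12 s: 8 × 6 = 48 cm/s
12–14 s: 12 × 2 = 24 cm/s
14–18 s: 4 × 4 = 16 cm/s
Δv = 76 cm/s, so v(18) = 9 + (76) = 85 cm/s.

85 cm/s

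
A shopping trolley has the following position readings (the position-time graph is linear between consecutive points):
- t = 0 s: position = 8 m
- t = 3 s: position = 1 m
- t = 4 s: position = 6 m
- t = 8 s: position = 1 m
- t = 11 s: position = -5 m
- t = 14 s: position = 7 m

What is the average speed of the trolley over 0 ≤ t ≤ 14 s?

Average speed = (total path length)/(elapsed time); on a piecewise-linear x-t graph the path length is Σ|Δx|.
0–3 s: |Δx| = |1 − 8| = 7 m
3–4 s: |Δx| = |6 − 1| = 5 m
4–8 s: |Δx| = |1 − 6| = 5 m
8–11 s: |Δx| = |-5 − 1| = 6 m
11–14 s: |Δx| = |7 − -5| = 12 m
Total path = 35 m; average speed = 35/14 = 2.5 m/s.

2.5 m/s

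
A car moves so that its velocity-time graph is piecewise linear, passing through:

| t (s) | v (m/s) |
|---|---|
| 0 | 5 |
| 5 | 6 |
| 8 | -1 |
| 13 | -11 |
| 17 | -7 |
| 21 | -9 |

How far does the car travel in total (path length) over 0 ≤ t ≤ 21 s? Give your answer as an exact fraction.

Distance (not displacement) is the total path length: add the absolute areas under v-t.
0–5 s: |½(5 + 6)(5)| = 27.5 m
5–8 s: v = 0 at t = 53/7 s; triangle areas 54/7 + 3/14 = 111/14 m
8–13 s: |½(-1 + -11)(5)| = 30 m
13–17 s: |½(-11 + -7)(4)| = 36 m
17–21 s: |½(-7 + -9)(4)| = 32 m
Total distance = 934/7 m

934/7 m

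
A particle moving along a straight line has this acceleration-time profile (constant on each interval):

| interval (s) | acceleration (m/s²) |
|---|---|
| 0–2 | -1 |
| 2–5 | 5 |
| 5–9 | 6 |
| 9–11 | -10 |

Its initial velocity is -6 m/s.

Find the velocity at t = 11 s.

11 m/s

Δv equals the area under the a-t graph; then v = v₀ + Δv.
0–2 s: -1 × 2 = -2 m/s
2–5 s: 5 × 3 = 15 m/s
5–9 s: 6 × 4 = 24 m/s
9–11 s: -10 × 2 = -20 m/s
Δv = 17 m/s, so v(11) = -6 + (17) = 11 m/s.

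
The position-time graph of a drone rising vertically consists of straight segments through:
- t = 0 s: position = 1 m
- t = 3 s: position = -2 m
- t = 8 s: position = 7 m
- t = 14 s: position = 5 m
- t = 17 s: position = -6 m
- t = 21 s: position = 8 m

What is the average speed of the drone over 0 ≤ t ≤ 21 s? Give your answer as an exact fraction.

13/7 m/s

Average speed = (total path length)/(elapsed time); on a piecewise-linear x-t graph the path length is Σ|Δx|.
0–3 s: |Δx| = |-2 − 1| = 3 m
3–8 s: |Δx| = |7 − -2| = 9 m
8–14 s: |Δx| = |5 − 7| = 2 m
14–17 s: |Δx| = |-6 − 5| = 11 m
17–21 s: |Δx| = |8 − -6| = 14 m
Total path = 39 m; average speed = 39/21 = 13/7 m/s.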